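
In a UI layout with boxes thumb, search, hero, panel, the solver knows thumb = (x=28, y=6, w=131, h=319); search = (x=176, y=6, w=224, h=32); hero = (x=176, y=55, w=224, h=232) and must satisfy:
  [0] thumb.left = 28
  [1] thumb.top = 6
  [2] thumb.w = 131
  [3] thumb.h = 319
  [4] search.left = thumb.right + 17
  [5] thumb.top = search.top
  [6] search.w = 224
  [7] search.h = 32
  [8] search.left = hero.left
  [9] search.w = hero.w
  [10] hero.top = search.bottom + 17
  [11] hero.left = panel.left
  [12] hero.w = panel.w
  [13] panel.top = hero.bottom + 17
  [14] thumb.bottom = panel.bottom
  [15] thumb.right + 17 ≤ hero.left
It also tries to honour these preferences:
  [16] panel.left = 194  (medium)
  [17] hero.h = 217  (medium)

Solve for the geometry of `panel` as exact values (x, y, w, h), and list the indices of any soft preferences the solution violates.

panel = (x=176, y=304, w=224, h=21)
violated soft preferences: 16, 17

1. panel.x = 176  [hero.left = panel.left]
2. panel.w = 224  [hero.w = panel.w]
3. panel.y = 304  [panel.top = hero.bottom + 17]
4. panel.h = 21  [thumb.bottom = panel.bottom]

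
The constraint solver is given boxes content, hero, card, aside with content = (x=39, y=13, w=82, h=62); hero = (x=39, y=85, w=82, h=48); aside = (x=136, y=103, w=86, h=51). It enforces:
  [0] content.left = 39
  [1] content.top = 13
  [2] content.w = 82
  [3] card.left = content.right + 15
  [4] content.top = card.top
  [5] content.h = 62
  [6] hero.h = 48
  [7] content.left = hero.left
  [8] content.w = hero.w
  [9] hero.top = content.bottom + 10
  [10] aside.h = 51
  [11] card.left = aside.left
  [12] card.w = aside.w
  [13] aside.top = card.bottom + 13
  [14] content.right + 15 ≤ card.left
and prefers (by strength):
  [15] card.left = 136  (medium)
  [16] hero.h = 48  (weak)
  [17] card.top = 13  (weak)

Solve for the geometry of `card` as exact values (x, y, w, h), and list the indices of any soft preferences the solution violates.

1. card.x = 136  [card.left = content.right + 15]
2. card.y = 13  [content.top = card.top]
3. card.w = 86  [card.w = aside.w]
4. card.h = 77  [aside.top = card.bottom + 13]

card = (x=136, y=13, w=86, h=77)
violated soft preferences: none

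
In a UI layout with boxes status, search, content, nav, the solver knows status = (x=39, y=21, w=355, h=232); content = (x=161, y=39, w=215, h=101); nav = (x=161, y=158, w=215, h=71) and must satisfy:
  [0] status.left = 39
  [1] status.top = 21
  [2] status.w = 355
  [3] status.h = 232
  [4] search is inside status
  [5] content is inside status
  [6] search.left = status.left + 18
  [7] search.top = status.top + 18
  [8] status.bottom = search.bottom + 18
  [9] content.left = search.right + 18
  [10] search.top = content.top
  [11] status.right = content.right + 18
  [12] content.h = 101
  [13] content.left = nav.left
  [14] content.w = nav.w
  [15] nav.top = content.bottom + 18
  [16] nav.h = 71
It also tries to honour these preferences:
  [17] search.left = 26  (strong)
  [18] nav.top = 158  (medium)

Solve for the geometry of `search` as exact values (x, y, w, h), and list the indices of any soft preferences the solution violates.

1. search.x = 57  [search.left = status.left + 18]
2. search.y = 39  [search.top = status.top + 18]
3. search.h = 196  [status.bottom = search.bottom + 18]
4. search.w = 86  [content.left = search.right + 18]

search = (x=57, y=39, w=86, h=196)
violated soft preferences: 17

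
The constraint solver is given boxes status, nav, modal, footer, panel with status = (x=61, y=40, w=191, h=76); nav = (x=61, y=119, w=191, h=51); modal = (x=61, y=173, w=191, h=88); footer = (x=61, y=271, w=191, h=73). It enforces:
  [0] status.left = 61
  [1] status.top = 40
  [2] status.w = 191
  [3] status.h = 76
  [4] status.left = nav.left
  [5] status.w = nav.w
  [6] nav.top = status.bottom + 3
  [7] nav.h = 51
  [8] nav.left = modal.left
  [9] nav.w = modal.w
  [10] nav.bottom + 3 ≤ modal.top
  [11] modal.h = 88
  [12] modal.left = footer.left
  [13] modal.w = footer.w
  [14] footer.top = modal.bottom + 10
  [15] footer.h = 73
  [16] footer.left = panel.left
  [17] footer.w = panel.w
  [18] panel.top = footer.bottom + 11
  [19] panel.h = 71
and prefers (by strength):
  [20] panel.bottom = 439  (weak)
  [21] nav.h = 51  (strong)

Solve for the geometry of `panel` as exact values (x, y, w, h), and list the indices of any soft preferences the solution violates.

1. panel.x = 61  [footer.left = panel.left]
2. panel.w = 191  [footer.w = panel.w]
3. panel.y = 355  [panel.top = footer.bottom + 11]
4. panel.h = 71  [panel.h = 71]

panel = (x=61, y=355, w=191, h=71)
violated soft preferences: 20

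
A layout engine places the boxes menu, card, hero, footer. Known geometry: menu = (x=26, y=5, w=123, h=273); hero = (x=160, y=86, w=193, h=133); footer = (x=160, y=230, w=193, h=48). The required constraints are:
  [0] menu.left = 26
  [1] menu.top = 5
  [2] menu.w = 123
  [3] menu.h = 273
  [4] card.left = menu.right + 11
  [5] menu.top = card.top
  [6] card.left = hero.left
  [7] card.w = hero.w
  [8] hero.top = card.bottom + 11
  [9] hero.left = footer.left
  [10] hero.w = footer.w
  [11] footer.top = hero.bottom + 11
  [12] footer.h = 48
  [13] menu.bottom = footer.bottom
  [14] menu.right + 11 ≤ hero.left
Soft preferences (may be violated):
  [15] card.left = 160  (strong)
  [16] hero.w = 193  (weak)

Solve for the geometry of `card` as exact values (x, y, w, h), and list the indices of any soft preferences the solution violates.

1. card.x = 160  [card.left = menu.right + 11]
2. card.y = 5  [menu.top = card.top]
3. card.w = 193  [card.w = hero.w]
4. card.h = 70  [hero.top = card.bottom + 11]

card = (x=160, y=5, w=193, h=70)
violated soft preferences: none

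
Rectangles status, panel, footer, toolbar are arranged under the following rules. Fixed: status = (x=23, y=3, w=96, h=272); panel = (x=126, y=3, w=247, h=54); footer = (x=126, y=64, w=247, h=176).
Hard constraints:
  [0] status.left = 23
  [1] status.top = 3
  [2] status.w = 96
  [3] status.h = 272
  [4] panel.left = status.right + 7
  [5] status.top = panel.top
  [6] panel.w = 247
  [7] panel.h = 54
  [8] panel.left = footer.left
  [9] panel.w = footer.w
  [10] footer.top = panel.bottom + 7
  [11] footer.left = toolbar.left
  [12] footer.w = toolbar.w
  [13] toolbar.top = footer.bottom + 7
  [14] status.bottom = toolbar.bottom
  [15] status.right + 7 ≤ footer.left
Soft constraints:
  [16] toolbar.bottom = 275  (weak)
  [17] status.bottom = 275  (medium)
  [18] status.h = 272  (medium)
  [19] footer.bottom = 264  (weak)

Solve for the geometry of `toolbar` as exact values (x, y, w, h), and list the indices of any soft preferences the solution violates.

1. toolbar.x = 126  [footer.left = toolbar.left]
2. toolbar.w = 247  [footer.w = toolbar.w]
3. toolbar.y = 247  [toolbar.top = footer.bottom + 7]
4. toolbar.h = 28  [status.bottom = toolbar.bottom]

toolbar = (x=126, y=247, w=247, h=28)
violated soft preferences: 19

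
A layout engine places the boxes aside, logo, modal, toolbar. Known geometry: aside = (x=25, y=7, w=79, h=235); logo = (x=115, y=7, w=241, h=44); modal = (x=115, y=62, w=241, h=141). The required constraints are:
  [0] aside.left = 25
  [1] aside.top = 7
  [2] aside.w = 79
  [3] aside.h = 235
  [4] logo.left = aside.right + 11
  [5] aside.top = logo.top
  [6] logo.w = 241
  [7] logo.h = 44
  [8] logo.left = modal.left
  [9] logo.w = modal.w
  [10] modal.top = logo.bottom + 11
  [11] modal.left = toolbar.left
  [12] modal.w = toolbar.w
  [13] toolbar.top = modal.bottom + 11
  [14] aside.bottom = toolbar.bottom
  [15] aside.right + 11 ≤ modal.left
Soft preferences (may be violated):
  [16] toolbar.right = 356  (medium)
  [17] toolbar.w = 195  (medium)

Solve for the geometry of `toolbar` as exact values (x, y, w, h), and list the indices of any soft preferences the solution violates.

1. toolbar.x = 115  [modal.left = toolbar.left]
2. toolbar.w = 241  [modal.w = toolbar.w]
3. toolbar.y = 214  [toolbar.top = modal.bottom + 11]
4. toolbar.h = 28  [aside.bottom = toolbar.bottom]

toolbar = (x=115, y=214, w=241, h=28)
violated soft preferences: 17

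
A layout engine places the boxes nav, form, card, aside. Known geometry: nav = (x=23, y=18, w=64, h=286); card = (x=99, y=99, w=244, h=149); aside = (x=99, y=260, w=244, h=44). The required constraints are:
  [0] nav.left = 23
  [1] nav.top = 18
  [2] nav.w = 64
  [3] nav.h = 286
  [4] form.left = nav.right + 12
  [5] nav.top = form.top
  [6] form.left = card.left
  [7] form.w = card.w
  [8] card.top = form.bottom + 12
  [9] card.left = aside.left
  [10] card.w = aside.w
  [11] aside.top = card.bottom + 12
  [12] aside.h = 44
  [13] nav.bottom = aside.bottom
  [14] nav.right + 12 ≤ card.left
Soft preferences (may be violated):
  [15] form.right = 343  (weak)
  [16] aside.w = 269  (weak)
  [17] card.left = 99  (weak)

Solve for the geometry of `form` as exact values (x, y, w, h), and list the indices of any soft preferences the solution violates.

1. form.x = 99  [form.left = nav.right + 12]
2. form.y = 18  [nav.top = form.top]
3. form.w = 244  [form.w = card.w]
4. form.h = 69  [card.top = form.bottom + 12]

form = (x=99, y=18, w=244, h=69)
violated soft preferences: 16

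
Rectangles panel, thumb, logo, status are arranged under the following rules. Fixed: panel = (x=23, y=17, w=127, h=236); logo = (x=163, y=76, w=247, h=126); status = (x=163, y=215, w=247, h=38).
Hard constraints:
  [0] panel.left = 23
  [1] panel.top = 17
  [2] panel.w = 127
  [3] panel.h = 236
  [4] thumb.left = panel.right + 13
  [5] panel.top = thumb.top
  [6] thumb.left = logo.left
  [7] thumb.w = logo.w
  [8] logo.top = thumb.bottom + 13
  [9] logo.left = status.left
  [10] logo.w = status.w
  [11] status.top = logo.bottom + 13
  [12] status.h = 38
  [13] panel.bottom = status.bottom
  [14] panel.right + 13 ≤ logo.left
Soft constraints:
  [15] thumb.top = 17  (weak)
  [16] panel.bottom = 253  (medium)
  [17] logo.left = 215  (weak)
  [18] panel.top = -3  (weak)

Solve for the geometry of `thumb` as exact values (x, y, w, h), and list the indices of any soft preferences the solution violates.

thumb = (x=163, y=17, w=247, h=46)
violated soft preferences: 17, 18

1. thumb.x = 163  [thumb.left = panel.right + 13]
2. thumb.y = 17  [panel.top = thumb.top]
3. thumb.w = 247  [thumb.w = logo.w]
4. thumb.h = 46  [logo.top = thumb.bottom + 13]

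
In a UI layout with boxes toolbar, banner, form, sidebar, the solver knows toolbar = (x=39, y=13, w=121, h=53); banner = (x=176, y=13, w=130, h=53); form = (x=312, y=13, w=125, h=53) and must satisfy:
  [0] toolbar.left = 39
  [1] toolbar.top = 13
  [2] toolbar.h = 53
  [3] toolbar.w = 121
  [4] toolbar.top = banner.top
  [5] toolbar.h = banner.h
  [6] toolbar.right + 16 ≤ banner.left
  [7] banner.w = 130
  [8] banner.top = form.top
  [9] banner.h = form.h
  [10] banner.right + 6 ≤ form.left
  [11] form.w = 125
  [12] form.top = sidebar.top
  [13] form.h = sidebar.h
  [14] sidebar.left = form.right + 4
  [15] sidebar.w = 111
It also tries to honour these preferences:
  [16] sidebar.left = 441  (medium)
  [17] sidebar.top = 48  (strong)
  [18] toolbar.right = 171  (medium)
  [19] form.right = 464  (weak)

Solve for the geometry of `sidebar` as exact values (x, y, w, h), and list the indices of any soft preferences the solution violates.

sidebar = (x=441, y=13, w=111, h=53)
violated soft preferences: 17, 18, 19

1. sidebar.y = 13  [form.top = sidebar.top]
2. sidebar.h = 53  [form.h = sidebar.h]
3. sidebar.x = 441  [sidebar.left = form.right + 4]
4. sidebar.w = 111  [sidebar.w = 111]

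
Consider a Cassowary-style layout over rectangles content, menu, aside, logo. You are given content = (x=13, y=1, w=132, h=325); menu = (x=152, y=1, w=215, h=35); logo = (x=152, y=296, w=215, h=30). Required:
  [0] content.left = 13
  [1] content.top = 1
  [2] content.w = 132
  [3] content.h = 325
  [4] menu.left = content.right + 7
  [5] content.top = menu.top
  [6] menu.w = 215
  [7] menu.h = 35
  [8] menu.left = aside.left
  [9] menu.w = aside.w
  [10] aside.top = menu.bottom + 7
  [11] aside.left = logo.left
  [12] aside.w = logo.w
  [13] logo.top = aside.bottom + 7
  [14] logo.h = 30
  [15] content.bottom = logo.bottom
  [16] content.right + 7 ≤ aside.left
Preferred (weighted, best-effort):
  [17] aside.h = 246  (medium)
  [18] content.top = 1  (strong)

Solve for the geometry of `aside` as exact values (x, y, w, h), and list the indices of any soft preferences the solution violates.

aside = (x=152, y=43, w=215, h=246)
violated soft preferences: none

1. aside.x = 152  [menu.left = aside.left]
2. aside.w = 215  [menu.w = aside.w]
3. aside.y = 43  [aside.top = menu.bottom + 7]
4. aside.h = 246  [logo.top = aside.bottom + 7]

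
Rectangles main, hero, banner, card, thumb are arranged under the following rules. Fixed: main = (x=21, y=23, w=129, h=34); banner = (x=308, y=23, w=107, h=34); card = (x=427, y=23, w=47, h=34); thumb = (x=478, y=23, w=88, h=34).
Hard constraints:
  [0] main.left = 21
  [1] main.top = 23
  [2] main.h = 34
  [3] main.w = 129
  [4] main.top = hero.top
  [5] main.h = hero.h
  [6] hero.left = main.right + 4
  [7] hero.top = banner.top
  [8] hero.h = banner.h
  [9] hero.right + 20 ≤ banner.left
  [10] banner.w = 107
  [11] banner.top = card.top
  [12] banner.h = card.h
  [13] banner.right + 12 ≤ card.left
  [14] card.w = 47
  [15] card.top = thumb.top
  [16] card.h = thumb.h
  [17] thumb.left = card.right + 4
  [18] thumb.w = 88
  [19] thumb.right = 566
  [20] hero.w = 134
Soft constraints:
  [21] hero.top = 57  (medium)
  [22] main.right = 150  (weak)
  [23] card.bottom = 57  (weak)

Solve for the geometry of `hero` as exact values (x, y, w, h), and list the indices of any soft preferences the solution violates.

hero = (x=154, y=23, w=134, h=34)
violated soft preferences: 21

1. hero.y = 23  [main.top = hero.top]
2. hero.h = 34  [main.h = hero.h]
3. hero.x = 154  [hero.left = main.right + 4]
4. hero.w = 134  [hero.w = 134]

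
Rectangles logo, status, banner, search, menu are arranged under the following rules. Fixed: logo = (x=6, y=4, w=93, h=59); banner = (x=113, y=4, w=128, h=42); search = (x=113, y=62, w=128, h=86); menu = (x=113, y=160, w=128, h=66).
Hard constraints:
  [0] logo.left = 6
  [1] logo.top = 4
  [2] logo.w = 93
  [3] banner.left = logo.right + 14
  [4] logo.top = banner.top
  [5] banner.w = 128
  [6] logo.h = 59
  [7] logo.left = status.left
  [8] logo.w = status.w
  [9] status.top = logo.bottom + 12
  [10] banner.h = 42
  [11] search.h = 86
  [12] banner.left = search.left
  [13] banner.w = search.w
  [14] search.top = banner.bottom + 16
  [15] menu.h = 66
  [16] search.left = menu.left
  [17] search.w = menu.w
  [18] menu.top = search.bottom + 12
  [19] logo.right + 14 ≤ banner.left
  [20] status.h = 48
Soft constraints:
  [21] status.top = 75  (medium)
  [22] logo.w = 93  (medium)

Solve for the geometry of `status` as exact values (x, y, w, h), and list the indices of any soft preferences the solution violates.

1. status.x = 6  [logo.left = status.left]
2. status.w = 93  [logo.w = status.w]
3. status.y = 75  [status.top = logo.bottom + 12]
4. status.h = 48  [status.h = 48]

status = (x=6, y=75, w=93, h=48)
violated soft preferences: none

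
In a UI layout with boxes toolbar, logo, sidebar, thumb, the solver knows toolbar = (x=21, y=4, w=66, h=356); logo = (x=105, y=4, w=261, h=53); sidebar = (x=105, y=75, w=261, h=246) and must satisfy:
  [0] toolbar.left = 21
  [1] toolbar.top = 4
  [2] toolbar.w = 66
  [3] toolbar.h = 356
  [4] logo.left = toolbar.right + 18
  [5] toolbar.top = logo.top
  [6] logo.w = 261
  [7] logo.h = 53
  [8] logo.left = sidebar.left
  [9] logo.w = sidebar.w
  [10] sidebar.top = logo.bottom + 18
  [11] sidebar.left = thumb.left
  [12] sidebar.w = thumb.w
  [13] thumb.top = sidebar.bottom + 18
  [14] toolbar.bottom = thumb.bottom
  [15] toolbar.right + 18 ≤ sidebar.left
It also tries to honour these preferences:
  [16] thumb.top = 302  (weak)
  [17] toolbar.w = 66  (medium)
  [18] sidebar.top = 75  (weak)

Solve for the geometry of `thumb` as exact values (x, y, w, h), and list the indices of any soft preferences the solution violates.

1. thumb.x = 105  [sidebar.left = thumb.left]
2. thumb.w = 261  [sidebar.w = thumb.w]
3. thumb.y = 339  [thumb.top = sidebar.bottom + 18]
4. thumb.h = 21  [toolbar.bottom = thumb.bottom]

thumb = (x=105, y=339, w=261, h=21)
violated soft preferences: 16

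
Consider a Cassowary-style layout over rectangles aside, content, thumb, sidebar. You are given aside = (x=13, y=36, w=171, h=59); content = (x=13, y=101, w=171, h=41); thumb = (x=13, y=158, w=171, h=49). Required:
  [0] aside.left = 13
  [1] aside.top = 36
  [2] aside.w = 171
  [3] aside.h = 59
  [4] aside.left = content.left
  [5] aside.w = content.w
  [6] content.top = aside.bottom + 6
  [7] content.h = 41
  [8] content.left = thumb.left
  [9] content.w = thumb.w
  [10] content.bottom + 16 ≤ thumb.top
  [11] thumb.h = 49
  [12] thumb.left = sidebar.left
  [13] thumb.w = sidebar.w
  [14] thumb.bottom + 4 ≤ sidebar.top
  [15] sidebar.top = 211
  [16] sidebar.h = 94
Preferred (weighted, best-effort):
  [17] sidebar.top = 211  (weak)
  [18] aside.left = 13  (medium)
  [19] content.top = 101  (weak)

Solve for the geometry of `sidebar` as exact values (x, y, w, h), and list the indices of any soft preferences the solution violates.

1. sidebar.x = 13  [thumb.left = sidebar.left]
2. sidebar.w = 171  [thumb.w = sidebar.w]
3. sidebar.y = 211  [sidebar.top = 211]
4. sidebar.h = 94  [sidebar.h = 94]

sidebar = (x=13, y=211, w=171, h=94)
violated soft preferences: none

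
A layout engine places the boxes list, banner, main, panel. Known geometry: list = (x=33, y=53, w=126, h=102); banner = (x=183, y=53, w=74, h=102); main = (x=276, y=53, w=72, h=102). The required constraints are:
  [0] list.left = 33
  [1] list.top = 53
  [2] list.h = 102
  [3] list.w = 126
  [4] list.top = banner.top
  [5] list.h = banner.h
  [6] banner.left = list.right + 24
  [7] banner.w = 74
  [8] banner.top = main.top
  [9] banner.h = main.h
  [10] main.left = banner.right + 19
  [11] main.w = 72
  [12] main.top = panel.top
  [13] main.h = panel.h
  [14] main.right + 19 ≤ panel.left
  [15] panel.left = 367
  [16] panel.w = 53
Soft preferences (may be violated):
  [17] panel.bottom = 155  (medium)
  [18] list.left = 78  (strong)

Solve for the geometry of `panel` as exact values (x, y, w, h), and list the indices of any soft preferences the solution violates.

1. panel.y = 53  [main.top = panel.top]
2. panel.h = 102  [main.h = panel.h]
3. panel.x = 367  [panel.left = 367]
4. panel.w = 53  [panel.w = 53]

panel = (x=367, y=53, w=53, h=102)
violated soft preferences: 18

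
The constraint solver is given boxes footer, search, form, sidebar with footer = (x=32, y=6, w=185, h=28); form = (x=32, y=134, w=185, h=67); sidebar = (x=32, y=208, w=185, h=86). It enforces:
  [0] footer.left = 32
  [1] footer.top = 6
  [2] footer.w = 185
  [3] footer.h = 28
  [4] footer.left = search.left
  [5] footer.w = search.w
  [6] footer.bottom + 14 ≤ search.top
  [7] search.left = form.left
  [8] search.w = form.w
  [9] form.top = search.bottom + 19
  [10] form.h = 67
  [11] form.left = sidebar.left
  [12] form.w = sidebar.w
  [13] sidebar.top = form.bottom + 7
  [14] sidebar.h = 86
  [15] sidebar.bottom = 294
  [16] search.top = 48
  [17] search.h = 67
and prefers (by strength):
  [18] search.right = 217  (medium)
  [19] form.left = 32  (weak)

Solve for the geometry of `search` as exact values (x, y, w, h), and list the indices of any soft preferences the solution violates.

search = (x=32, y=48, w=185, h=67)
violated soft preferences: none

1. search.x = 32  [footer.left = search.left]
2. search.w = 185  [footer.w = search.w]
3. search.y = 48  [search.top = 48]
4. search.h = 67  [search.h = 67]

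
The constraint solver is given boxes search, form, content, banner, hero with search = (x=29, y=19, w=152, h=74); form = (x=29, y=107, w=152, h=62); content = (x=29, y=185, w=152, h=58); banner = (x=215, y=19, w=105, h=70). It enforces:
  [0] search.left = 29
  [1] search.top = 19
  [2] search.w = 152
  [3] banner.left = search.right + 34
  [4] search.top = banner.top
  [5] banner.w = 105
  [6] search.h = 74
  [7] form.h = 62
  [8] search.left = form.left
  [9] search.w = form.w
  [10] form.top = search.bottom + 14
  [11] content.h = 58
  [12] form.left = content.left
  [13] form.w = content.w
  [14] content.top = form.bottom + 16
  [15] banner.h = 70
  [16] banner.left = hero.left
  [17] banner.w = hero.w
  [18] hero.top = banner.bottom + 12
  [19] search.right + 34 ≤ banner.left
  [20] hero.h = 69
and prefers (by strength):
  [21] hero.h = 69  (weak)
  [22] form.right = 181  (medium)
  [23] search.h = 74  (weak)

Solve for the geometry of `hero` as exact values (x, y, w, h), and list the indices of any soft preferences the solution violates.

hero = (x=215, y=101, w=105, h=69)
violated soft preferences: none

1. hero.x = 215  [banner.left = hero.left]
2. hero.w = 105  [banner.w = hero.w]
3. hero.y = 101  [hero.top = banner.bottom + 12]
4. hero.h = 69  [hero.h = 69]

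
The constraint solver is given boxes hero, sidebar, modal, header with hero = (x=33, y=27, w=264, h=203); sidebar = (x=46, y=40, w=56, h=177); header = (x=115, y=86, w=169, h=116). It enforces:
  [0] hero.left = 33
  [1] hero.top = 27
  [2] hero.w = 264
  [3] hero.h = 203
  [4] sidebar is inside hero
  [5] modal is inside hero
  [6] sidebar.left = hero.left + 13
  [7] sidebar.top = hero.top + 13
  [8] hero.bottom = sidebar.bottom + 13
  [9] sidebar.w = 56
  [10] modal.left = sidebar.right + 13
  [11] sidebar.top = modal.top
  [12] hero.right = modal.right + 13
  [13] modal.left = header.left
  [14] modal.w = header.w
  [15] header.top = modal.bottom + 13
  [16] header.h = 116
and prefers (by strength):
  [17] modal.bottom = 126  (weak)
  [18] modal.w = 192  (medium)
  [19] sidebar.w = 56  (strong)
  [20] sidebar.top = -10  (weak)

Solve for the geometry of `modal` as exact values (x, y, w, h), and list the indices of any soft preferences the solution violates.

1. modal.x = 115  [modal.left = sidebar.right + 13]
2. modal.y = 40  [sidebar.top = modal.top]
3. modal.w = 169  [hero.right = modal.right + 13]
4. modal.h = 33  [header.top = modal.bottom + 13]

modal = (x=115, y=40, w=169, h=33)
violated soft preferences: 17, 18, 20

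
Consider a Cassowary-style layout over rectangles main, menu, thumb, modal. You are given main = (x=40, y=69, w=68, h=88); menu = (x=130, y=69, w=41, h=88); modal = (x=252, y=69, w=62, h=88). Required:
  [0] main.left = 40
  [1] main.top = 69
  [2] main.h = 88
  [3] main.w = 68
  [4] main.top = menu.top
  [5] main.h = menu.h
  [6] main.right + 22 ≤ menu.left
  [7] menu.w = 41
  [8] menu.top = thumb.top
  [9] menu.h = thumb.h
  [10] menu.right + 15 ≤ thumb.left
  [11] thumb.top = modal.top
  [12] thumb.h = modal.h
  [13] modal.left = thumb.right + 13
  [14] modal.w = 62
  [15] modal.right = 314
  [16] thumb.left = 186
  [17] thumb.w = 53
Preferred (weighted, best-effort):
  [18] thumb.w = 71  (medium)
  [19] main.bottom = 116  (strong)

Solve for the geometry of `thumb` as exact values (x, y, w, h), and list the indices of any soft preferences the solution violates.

thumb = (x=186, y=69, w=53, h=88)
violated soft preferences: 18, 19

1. thumb.y = 69  [menu.top = thumb.top]
2. thumb.h = 88  [menu.h = thumb.h]
3. thumb.x = 186  [thumb.left = 186]
4. thumb.w = 53  [thumb.w = 53]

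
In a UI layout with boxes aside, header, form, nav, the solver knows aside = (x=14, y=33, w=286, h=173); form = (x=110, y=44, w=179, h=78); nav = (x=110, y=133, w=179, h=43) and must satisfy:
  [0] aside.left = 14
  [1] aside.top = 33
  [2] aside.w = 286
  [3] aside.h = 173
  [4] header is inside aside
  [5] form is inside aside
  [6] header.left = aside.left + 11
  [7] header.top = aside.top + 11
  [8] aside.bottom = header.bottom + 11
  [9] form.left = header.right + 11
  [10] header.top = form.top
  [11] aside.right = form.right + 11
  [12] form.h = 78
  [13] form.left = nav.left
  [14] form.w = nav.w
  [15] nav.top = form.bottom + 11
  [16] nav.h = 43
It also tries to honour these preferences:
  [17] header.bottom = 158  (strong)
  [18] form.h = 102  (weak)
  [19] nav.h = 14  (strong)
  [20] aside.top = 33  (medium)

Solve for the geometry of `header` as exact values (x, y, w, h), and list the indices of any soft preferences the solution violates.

1. header.x = 25  [header.left = aside.left + 11]
2. header.y = 44  [header.top = aside.top + 11]
3. header.h = 151  [aside.bottom = header.bottom + 11]
4. header.w = 74  [form.left = header.right + 11]

header = (x=25, y=44, w=74, h=151)
violated soft preferences: 17, 18, 19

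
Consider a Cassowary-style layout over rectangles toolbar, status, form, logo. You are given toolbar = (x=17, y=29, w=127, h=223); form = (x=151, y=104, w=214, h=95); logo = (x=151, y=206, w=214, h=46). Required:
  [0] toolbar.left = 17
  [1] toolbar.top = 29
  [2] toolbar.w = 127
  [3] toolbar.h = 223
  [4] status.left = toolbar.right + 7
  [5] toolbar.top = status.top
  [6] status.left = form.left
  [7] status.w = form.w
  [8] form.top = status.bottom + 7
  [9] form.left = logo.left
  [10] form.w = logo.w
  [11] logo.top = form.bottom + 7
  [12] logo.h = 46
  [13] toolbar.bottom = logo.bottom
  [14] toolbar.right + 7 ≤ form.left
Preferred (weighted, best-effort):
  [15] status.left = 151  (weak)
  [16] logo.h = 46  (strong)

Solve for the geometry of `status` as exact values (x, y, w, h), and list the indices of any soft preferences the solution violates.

1. status.x = 151  [status.left = toolbar.right + 7]
2. status.y = 29  [toolbar.top = status.top]
3. status.w = 214  [status.w = form.w]
4. status.h = 68  [form.top = status.bottom + 7]

status = (x=151, y=29, w=214, h=68)
violated soft preferences: none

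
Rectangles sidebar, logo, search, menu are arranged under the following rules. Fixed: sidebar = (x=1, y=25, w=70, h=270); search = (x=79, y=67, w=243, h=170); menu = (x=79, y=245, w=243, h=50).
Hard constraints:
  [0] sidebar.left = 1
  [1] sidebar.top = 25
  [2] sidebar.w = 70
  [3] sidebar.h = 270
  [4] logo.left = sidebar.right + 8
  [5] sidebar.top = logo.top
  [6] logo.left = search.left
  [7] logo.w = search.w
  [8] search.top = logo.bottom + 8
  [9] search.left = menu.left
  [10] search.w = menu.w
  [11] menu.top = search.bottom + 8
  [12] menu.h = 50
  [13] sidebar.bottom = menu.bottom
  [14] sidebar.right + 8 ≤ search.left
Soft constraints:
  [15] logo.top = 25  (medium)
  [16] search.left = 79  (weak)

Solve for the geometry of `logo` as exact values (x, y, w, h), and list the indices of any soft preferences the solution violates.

1. logo.x = 79  [logo.left = sidebar.right + 8]
2. logo.y = 25  [sidebar.top = logo.top]
3. logo.w = 243  [logo.w = search.w]
4. logo.h = 34  [search.top = logo.bottom + 8]

logo = (x=79, y=25, w=243, h=34)
violated soft preferences: none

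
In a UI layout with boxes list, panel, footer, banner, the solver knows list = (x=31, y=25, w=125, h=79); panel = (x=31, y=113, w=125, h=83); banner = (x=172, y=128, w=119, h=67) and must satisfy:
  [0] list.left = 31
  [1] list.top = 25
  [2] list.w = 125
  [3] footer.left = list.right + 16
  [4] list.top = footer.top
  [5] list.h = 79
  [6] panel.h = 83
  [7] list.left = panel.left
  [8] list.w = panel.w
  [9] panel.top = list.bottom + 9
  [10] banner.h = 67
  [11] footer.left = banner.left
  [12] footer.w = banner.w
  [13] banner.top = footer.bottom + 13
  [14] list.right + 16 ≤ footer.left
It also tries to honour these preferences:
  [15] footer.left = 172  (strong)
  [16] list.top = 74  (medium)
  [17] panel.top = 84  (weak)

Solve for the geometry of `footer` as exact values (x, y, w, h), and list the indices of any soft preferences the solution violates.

footer = (x=172, y=25, w=119, h=90)
violated soft preferences: 16, 17

1. footer.x = 172  [footer.left = list.right + 16]
2. footer.y = 25  [list.top = footer.top]
3. footer.w = 119  [footer.w = banner.w]
4. footer.h = 90  [banner.top = footer.bottom + 13]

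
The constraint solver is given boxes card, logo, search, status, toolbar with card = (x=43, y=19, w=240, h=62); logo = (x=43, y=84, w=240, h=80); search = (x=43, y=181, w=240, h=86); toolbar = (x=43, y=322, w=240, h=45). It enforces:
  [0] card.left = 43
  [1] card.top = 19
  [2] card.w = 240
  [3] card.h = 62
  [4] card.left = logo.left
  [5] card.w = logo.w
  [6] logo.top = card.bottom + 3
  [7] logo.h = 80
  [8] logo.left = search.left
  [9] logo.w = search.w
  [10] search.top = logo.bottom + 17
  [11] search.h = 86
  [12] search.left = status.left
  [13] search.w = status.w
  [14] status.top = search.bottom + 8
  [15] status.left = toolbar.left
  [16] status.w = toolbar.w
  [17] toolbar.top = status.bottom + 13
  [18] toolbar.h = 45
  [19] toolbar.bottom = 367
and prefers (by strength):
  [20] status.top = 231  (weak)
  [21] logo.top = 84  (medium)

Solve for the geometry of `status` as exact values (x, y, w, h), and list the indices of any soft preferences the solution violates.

status = (x=43, y=275, w=240, h=34)
violated soft preferences: 20

1. status.x = 43  [search.left = status.left]
2. status.w = 240  [search.w = status.w]
3. status.y = 275  [status.top = search.bottom + 8]
4. status.h = 34  [toolbar.top = status.bottom + 13]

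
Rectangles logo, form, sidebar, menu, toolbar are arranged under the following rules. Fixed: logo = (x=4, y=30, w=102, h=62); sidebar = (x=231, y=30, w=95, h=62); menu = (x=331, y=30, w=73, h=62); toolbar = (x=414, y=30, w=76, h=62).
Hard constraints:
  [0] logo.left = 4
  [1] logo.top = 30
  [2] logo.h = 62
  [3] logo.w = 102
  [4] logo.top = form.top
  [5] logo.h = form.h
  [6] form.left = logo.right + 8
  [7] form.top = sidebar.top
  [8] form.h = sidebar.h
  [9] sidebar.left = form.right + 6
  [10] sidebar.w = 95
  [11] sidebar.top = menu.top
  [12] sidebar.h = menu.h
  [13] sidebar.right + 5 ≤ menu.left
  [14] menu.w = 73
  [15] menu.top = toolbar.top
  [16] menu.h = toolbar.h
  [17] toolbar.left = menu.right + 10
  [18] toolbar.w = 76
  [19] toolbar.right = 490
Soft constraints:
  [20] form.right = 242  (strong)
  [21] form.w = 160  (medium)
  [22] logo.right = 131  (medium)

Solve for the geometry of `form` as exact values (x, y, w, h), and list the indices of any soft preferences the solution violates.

form = (x=114, y=30, w=111, h=62)
violated soft preferences: 20, 21, 22

1. form.y = 30  [logo.top = form.top]
2. form.h = 62  [logo.h = form.h]
3. form.x = 114  [form.left = logo.right + 8]
4. form.w = 111  [sidebar.left = form.right + 6]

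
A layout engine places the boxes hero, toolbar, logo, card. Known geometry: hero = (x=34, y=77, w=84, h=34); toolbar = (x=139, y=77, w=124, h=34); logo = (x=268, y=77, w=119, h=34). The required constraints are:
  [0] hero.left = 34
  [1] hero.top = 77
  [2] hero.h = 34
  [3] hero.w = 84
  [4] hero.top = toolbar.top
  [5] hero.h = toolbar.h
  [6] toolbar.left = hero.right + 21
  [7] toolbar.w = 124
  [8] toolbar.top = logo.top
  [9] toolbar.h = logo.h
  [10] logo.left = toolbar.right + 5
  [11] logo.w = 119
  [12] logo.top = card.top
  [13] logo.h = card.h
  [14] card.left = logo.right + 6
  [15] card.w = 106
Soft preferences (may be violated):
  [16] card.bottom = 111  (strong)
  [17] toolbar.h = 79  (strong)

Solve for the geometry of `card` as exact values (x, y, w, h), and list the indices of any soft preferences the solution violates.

card = (x=393, y=77, w=106, h=34)
violated soft preferences: 17

1. card.y = 77  [logo.top = card.top]
2. card.h = 34  [logo.h = card.h]
3. card.x = 393  [card.left = logo.right + 6]
4. card.w = 106  [card.w = 106]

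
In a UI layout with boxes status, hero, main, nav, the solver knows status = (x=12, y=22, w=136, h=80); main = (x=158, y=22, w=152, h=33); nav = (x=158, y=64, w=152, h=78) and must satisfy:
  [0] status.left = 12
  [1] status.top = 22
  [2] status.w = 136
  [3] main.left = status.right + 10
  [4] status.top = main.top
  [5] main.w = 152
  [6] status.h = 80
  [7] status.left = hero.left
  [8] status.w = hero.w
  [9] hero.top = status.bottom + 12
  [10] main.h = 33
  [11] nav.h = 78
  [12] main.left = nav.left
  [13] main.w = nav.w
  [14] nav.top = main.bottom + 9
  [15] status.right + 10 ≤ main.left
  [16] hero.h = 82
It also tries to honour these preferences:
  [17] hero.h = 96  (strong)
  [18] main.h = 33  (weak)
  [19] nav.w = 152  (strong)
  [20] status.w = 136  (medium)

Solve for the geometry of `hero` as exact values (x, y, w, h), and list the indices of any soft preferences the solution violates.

hero = (x=12, y=114, w=136, h=82)
violated soft preferences: 17

1. hero.x = 12  [status.left = hero.left]
2. hero.w = 136  [status.w = hero.w]
3. hero.y = 114  [hero.top = status.bottom + 12]
4. hero.h = 82  [hero.h = 82]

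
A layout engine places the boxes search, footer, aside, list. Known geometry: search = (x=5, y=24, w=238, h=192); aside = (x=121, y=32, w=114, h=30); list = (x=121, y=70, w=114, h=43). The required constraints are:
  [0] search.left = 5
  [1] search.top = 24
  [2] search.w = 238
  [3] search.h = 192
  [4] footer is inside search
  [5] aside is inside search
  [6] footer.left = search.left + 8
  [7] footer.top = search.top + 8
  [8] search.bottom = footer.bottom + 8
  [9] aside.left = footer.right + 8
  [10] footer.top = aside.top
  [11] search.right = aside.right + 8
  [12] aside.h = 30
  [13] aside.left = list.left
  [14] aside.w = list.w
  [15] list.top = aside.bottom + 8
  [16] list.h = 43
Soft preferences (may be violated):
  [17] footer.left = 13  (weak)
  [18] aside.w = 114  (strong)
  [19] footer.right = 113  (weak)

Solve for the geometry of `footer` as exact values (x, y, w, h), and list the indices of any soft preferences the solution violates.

footer = (x=13, y=32, w=100, h=176)
violated soft preferences: none

1. footer.x = 13  [footer.left = search.left + 8]
2. footer.y = 32  [footer.top = search.top + 8]
3. footer.h = 176  [search.bottom = footer.bottom + 8]
4. footer.w = 100  [aside.left = footer.right + 8]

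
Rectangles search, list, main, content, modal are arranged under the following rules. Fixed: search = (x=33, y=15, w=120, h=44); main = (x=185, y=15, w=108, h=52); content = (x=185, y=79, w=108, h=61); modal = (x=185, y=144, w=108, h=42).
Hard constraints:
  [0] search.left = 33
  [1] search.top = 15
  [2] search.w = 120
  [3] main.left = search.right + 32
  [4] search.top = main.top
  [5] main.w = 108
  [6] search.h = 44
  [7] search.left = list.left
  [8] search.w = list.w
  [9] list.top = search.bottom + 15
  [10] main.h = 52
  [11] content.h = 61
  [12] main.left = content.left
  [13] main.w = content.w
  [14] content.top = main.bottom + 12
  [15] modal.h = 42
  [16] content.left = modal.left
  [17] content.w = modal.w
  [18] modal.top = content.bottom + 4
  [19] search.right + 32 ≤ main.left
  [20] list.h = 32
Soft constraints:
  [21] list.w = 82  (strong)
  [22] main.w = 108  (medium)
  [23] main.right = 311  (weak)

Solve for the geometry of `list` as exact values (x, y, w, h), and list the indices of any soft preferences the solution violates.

1. list.x = 33  [search.left = list.left]
2. list.w = 120  [search.w = list.w]
3. list.y = 74  [list.top = search.bottom + 15]
4. list.h = 32  [list.h = 32]

list = (x=33, y=74, w=120, h=32)
violated soft preferences: 21, 23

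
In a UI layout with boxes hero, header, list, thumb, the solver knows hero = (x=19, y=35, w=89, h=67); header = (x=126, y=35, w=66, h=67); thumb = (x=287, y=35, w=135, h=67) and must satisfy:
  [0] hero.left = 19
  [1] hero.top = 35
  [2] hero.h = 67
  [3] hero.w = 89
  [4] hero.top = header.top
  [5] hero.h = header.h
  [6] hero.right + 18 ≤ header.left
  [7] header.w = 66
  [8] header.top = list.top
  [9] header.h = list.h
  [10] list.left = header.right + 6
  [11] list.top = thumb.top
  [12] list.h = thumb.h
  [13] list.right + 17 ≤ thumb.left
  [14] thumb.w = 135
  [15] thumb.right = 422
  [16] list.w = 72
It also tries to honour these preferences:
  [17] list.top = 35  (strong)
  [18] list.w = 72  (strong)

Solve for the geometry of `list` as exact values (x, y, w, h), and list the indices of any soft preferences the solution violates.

list = (x=198, y=35, w=72, h=67)
violated soft preferences: none

1. list.y = 35  [header.top = list.top]
2. list.h = 67  [header.h = list.h]
3. list.x = 198  [list.left = header.right + 6]
4. list.w = 72  [list.w = 72]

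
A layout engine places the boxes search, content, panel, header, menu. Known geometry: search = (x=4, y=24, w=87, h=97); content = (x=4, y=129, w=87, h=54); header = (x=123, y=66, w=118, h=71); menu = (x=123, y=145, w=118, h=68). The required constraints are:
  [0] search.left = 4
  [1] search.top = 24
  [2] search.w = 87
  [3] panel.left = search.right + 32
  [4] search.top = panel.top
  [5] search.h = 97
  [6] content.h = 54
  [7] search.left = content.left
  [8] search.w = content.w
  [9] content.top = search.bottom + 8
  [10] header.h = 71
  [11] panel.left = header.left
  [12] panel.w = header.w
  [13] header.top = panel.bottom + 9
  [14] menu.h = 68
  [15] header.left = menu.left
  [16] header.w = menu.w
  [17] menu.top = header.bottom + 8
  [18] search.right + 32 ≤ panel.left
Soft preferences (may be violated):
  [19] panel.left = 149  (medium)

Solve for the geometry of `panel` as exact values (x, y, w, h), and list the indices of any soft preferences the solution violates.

panel = (x=123, y=24, w=118, h=33)
violated soft preferences: 19

1. panel.x = 123  [panel.left = search.right + 32]
2. panel.y = 24  [search.top = panel.top]
3. panel.w = 118  [panel.w = header.w]
4. panel.h = 33  [header.top = panel.bottom + 9]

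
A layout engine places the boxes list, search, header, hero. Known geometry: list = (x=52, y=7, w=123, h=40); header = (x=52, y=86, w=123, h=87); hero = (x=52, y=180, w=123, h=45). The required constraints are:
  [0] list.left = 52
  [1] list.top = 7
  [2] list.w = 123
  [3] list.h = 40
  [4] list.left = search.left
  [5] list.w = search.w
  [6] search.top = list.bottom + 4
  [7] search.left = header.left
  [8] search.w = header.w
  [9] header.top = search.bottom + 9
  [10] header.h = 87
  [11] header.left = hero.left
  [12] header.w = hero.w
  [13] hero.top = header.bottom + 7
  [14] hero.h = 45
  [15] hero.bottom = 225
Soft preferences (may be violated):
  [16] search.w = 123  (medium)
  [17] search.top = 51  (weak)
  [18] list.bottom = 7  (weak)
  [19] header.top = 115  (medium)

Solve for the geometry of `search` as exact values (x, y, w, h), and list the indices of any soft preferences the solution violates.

search = (x=52, y=51, w=123, h=26)
violated soft preferences: 18, 19

1. search.x = 52  [list.left = search.left]
2. search.w = 123  [list.w = search.w]
3. search.y = 51  [search.top = list.bottom + 4]
4. search.h = 26  [header.top = search.bottom + 9]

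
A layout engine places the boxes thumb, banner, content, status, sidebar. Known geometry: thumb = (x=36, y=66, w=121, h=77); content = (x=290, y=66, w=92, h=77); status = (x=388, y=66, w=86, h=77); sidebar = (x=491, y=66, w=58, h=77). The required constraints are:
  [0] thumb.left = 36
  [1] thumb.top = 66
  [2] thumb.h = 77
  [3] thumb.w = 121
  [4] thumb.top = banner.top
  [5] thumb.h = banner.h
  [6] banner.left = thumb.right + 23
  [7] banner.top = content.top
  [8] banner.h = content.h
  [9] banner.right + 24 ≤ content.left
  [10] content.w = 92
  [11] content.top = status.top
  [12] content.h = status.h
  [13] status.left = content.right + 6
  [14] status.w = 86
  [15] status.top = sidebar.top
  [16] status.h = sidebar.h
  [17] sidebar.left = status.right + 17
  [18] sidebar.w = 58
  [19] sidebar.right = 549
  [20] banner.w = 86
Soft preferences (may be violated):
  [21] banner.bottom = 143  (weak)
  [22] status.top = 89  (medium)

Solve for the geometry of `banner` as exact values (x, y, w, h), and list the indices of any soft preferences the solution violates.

banner = (x=180, y=66, w=86, h=77)
violated soft preferences: 22

1. banner.y = 66  [thumb.top = banner.top]
2. banner.h = 77  [thumb.h = banner.h]
3. banner.x = 180  [banner.left = thumb.right + 23]
4. banner.w = 86  [banner.w = 86]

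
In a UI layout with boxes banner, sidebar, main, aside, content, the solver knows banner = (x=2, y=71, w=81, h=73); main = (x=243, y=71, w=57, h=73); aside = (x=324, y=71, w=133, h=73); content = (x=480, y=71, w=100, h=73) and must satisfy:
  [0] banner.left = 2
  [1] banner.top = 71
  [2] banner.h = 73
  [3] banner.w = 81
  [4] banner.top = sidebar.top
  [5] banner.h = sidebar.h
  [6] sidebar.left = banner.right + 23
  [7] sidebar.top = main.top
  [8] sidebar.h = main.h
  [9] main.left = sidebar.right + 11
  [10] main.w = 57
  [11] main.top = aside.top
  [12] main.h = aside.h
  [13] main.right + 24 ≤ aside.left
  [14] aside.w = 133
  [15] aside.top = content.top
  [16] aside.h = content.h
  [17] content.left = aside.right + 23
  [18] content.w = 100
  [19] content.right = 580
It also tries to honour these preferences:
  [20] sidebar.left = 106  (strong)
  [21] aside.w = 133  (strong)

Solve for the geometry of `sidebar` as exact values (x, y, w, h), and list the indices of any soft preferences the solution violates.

1. sidebar.y = 71  [banner.top = sidebar.top]
2. sidebar.h = 73  [banner.h = sidebar.h]
3. sidebar.x = 106  [sidebar.left = banner.right + 23]
4. sidebar.w = 126  [main.left = sidebar.right + 11]

sidebar = (x=106, y=71, w=126, h=73)
violated soft preferences: none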